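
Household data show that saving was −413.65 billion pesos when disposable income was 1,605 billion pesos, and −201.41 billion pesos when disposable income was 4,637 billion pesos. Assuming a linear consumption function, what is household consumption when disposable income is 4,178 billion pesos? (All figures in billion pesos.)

MPS = ΔS/ΔY = (-201.41 − (-413.65))/(4637 − 1605) = 212.24/3032 = 0.07
MPC = 1 − MPS = 0.93
Autonomous saving = -413.65 − 0.07(1605) = -526, so a = 526
C = 526 + 0.93(4178) = 526 + 3885.54 = 4411.54

C = 4411.54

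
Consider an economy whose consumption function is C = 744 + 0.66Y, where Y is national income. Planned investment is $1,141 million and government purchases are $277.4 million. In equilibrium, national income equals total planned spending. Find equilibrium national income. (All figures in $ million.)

Y = 6360

Y = C + I + G = 744 + 0.66Y + 1141 + 277.4
Y − 0.66Y = 2162.4
0.34Y = 2162.4, so Y = 2162.4/0.34 = 6360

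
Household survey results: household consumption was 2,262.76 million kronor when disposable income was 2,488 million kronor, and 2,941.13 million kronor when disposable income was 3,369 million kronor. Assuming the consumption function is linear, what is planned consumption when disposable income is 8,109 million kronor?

MPC = (2941.13 − 2262.76)/(3369 − 2488) = 678.37/881 = 0.77
a = 2262.76 − 0.77(2488) = 2262.76 − 1915.76 = 347
C = 347 + 0.77(8109) = 347 + 6243.93 = 6590.93

C = 6590.93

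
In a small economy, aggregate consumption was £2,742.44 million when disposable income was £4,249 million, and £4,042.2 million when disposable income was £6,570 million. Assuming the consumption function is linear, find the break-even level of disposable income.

MPC = (4042.2 − 2742.44)/(6570 − 4249) = 1299.76/2321 = 0.56
a = 2742.44 − 0.56(4249) = 2742.44 − 2379.44 = 363
Break-even: Y = a/(1−MPC) = 363/0.44 = 825

Y = 825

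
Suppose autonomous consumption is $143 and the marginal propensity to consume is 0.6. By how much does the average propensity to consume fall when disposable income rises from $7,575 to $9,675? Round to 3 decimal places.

At Y = 7575: C = 143 + 0.6(7575) = 4688, APC = 4688/7575 = 0.6189
At Y = 9675: C = 5948, APC = 5948/9675 = 0.6148
Fall in APC = 0.6189 − 0.6148 = 0.0041 ≈ 0.004

ΔAPC = 0.004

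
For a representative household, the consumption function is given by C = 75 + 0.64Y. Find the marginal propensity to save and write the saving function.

MPS = 1 − MPC = 1 − 0.64 = 0.36
S = Y − C = -75 + 0.36Y

MPS = 0.36; S = -75 + 0.36Y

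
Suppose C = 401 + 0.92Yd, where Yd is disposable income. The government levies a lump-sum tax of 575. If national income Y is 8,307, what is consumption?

C = 7514.44

Yd = Y − T = 8307 − 575 = 7732
C = 401 + 0.92(7732) = 401 + 7113.44 = 7514.44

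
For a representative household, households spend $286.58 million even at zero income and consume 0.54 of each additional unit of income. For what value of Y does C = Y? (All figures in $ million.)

Y = 623

At break-even, C = Y: 286.58 + 0.54Y = Y
0.46Y = 286.58, so Y = 286.58/0.46 = 623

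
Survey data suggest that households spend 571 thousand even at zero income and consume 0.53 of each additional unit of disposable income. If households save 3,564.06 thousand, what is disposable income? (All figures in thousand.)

Y = 8798

S = Y − C = -571 + 0.47Y
-571 + 0.47Y = 3564.06, so 0.47Y = 4135.06 and Y = 8798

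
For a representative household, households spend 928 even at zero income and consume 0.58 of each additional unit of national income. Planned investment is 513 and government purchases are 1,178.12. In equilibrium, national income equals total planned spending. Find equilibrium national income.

Y = 6236

Y = C + I + G = 928 + 0.58Y + 513 + 1178.12
Y − 0.58Y = 2619.12
0.42Y = 2619.12, so Y = 2619.12/0.42 = 6236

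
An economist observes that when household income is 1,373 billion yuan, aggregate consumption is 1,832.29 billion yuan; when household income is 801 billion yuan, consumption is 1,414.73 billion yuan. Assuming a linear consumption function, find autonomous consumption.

a = 830

MPC = ΔC/ΔY = (1832.29 − 1414.73)/(1373 − 801) = 417.56/572 = 0.73
a = C − MPC·Y = 1414.73 − 0.73(801) = 1414.73 − 584.73 = 830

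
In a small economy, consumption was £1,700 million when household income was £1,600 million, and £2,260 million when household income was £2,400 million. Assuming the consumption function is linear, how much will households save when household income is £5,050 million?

MPC = (2260 − 1700)/(2400 − 1600) = 560/800 = 0.7
a = 1700 − 0.7(1600) = 1700 − 1120 = 580
C = 580 + 0.7(5050) = 4115
S = 5050 − 4115 = 935

S = 935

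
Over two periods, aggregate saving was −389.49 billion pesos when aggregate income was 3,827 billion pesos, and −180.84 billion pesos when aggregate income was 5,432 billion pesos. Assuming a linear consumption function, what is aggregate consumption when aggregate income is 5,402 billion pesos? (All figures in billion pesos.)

MPS = ΔS/ΔY = (-180.84 − (-389.49))/(5432 − 3827) = 208.65/1605 = 0.13
MPC = 1 − MPS = 0.87
Autonomous saving = -389.49 − 0.13(3827) = -887, so a = 887
C = 887 + 0.87(5402) = 887 + 4699.74 = 5586.74

C = 5586.74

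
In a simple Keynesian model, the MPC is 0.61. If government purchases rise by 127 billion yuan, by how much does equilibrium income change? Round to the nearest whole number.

ΔY ≈ 326

The multiplier is 1/(1 − MPC) = 1/0.39.
ΔY = 127/0.39 = 325.64 ≈ 326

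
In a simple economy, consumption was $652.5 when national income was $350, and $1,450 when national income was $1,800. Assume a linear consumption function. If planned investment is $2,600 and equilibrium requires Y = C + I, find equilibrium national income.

MPC = (1450 − 652.5)/(1800 − 350) = 797.5/1450 = 0.55
a = 652.5 − 0.55(350) = 460
Equilibrium: Y = 460 + 0.55Y + 2600
0.45Y = 3060, so Y = 3060/0.45 = 6800

Y = 6800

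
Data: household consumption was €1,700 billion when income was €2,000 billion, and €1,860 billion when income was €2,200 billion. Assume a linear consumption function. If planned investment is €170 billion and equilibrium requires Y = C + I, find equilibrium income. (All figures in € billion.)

Y = 1350

MPC = (1860 − 1700)/(2200 − 2000) = 160/200 = 0.8
a = 1700 − 0.8(2000) = 100
Equilibrium: Y = 100 + 0.8Y + 170
0.2Y = 270, so Y = 270/0.2 = 1350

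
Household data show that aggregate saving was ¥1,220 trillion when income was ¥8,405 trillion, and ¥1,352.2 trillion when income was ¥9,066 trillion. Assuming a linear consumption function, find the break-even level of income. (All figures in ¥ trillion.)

MPS = ΔS/ΔY = (1352.2 − 1220)/(9066 − 8405) = 132.2/661 = 0.2
MPC = 1 − MPS = 0.8
From S(8405) = 1220: −a + 0.2(8405) = 1220, so a = 1681 − 1220 = 461
Break-even (S = 0): Y = a/MPS = 461/0.2 = 2305

Y = 2305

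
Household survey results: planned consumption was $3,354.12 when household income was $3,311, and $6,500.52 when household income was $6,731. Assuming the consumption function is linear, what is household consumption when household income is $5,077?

C = 4978.84

MPC = (6500.52 − 3354.12)/(6731 − 3311) = 3146.4/3420 = 0.92
a = 3354.12 − 0.92(3311) = 3354.12 − 3046.12 = 308
C = 308 + 0.92(5077) = 308 + 4670.84 = 4978.84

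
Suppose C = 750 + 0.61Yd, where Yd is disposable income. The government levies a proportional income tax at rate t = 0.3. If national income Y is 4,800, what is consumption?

Yd = (1 − 0.3)(4800) = 0.7(4800) = 3360
C = 750 + 0.61(3360) = 750 + 2049.6 = 2799.6

C = 2799.6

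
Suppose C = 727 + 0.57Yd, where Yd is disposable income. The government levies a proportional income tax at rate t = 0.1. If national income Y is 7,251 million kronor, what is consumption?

C = 4446.763

Yd = (1 − 0.1)(7251) = 0.9(7251) = 6525.9
C = 727 + 0.57(6525.9) = 727 + 3719.763 = 4446.763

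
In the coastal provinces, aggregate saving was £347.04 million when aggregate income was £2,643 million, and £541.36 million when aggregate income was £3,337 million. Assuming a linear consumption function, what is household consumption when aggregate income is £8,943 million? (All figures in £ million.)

C = 6831.96

MPS = ΔS/ΔY = (541.36 − 347.04)/(3337 − 2643) = 194.32/694 = 0.28
MPC = 1 − MPS = 0.72
Autonomous saving = 347.04 − 0.28(2643) = -393, so a = 393
C = 393 + 0.72(8943) = 393 + 6438.96 = 6831.96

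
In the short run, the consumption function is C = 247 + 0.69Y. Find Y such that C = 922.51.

247 + 0.69Y = 922.51
0.69Y = 675.51, so Y = 675.51/0.69 = 979

Y = 979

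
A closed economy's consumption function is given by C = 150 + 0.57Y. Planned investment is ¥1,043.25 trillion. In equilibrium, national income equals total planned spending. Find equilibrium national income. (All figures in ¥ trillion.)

Y = C + I = 150 + 0.57Y + 1043.25
Y − 0.57Y = 1193.25
0.43Y = 1193.25, so Y = 1193.25/0.43 = 2775

Y = 2775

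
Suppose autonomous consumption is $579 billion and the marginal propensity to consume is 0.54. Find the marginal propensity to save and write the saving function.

MPS = 1 − MPC = 1 − 0.54 = 0.46
S = Y − C = -579 + 0.46Y

MPS = 0.46; S = -579 + 0.46Y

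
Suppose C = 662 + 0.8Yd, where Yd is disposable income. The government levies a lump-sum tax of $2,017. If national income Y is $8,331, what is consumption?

C = 5713.2

Yd = Y − T = 8331 − 2017 = 6314
C = 662 + 0.8(6314) = 662 + 5051.2 = 5713.2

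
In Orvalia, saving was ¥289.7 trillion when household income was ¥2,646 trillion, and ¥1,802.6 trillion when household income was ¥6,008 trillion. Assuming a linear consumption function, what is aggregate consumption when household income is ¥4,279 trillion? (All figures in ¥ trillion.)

MPS = ΔS/ΔY = (1802.6 − 289.7)/(6008 − 2646) = 1512.9/3362 = 0.45
MPC = 1 − MPS = 0.55
Autonomous saving = 289.7 − 0.45(2646) = -901, so a = 901
C = 901 + 0.55(4279) = 901 + 2353.45 = 3254.45

C = 3254.45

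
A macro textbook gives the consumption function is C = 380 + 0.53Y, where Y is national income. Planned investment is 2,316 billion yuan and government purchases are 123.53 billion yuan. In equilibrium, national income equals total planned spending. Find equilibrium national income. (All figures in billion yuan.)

Y = C + I + G = 380 + 0.53Y + 2316 + 123.53
Y − 0.53Y = 2819.53
0.47Y = 2819.53, so Y = 2819.53/0.47 = 5999

Y = 5999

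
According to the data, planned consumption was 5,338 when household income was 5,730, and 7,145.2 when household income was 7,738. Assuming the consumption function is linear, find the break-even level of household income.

Y = 1810

MPC = (7145.2 − 5338)/(7738 − 5730) = 1807.2/2008 = 0.9
a = 5338 − 0.9(5730) = 5338 − 5157 = 181
Break-even: Y = a/(1−MPC) = 181/0.1 = 1810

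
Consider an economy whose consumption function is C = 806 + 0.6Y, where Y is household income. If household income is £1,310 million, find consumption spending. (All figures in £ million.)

C = 806 + 0.6(1310) = 806 + 786 = 1592

C = 1592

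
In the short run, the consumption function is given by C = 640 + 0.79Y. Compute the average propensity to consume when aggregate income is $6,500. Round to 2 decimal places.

C = 640 + 0.79(6500) = 5775
APC = C/Y = 5775/6500 = 0.89

APC = 0.89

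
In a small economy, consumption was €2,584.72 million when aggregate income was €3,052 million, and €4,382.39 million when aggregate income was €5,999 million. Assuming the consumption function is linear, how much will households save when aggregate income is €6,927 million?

S = 1978.53

MPC = (4382.39 − 2584.72)/(5999 − 3052) = 1797.67/2947 = 0.61
a = 2584.72 − 0.61(3052) = 2584.72 − 1861.72 = 723
C = 723 + 0.61(6927) = 4948.47
S = 6927 − 4948.47 = 1978.53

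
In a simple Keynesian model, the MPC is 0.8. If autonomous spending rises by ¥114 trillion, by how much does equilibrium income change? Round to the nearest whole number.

ΔY ≈ 570

The multiplier is 1/(1 − MPC) = 1/0.2.
ΔY = 114/0.2 = 570.00 ≈ 570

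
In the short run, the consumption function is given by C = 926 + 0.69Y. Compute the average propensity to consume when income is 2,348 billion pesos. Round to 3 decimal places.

APC = 1.084

C = 926 + 0.69(2348) = 2546.12
APC = C/Y = 2546.12/2348 = 1.084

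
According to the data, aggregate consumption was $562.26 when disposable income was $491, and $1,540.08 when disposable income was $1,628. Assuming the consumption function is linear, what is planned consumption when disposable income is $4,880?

C = 4336.8

MPC = (1540.08 − 562.26)/(1628 − 491) = 977.82/1137 = 0.86
a = 562.26 − 0.86(491) = 562.26 − 422.26 = 140
C = 140 + 0.86(4880) = 140 + 4196.8 = 4336.8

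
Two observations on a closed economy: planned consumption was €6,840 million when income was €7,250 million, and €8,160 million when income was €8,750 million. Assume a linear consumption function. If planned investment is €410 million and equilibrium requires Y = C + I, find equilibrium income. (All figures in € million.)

Y = 7250

MPC = (8160 − 6840)/(8750 − 7250) = 1320/1500 = 0.88
a = 6840 − 0.88(7250) = 460
Equilibrium: Y = 460 + 0.88Y + 410
0.12Y = 870, so Y = 870/0.12 = 7250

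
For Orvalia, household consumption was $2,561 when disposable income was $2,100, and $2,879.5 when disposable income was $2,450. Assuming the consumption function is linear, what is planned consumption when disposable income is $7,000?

C = 7020

MPC = (2879.5 − 2561)/(2450 − 2100) = 318.5/350 = 0.91
a = 2561 − 0.91(2100) = 2561 − 1911 = 650
C = 650 + 0.91(7000) = 650 + 6370 = 7020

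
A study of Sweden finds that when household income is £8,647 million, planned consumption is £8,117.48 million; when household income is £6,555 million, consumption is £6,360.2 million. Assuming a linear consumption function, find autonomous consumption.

a = 854

MPC = ΔC/ΔY = (8117.48 − 6360.2)/(8647 − 6555) = 1757.28/2092 = 0.84
a = C − MPC·Y = 6360.2 − 0.84(6555) = 6360.2 − 5506.2 = 854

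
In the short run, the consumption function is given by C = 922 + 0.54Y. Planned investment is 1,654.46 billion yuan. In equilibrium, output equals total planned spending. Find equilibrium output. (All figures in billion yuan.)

Y = C + I = 922 + 0.54Y + 1654.46
Y − 0.54Y = 2576.46
0.46Y = 2576.46, so Y = 2576.46/0.46 = 5601

Y = 5601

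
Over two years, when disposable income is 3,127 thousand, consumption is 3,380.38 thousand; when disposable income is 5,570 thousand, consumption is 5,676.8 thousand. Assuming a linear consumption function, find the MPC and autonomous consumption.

MPC = 0.94; a = 441

MPC = ΔC/ΔY = (5676.8 − 3380.38)/(5570 − 3127) = 2296.42/2443 = 0.94
a = C − MPC·Y = 3380.38 − 0.94(3127) = 3380.38 − 2939.38 = 441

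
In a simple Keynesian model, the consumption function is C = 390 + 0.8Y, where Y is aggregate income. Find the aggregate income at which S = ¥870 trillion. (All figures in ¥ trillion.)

S = Y − C = -390 + 0.2Y
-390 + 0.2Y = 870, so 0.2Y = 1260 and Y = 6300

Y = 6300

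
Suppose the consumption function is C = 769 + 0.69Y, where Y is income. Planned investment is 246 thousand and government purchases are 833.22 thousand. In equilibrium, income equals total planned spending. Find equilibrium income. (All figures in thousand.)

Y = C + I + G = 769 + 0.69Y + 246 + 833.22
Y − 0.69Y = 1848.22
0.31Y = 1848.22, so Y = 1848.22/0.31 = 5962

Y = 5962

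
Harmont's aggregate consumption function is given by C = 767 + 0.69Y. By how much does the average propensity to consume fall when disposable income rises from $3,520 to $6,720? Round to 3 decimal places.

At Y = 3520: C = 767 + 0.69(3520) = 3195.8, APC = 3195.8/3520 = 0.9079
At Y = 6720: C = 5403.8, APC = 5403.8/6720 = 0.8041
Fall in APC = 0.9079 − 0.8041 = 0.1038 ≈ 0.104

ΔAPC = 0.104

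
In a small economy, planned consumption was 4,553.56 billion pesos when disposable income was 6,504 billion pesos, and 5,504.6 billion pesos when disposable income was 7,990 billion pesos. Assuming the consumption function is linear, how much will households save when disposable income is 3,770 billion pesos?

MPC = (5504.6 − 4553.56)/(7990 − 6504) = 951.04/1486 = 0.64
a = 4553.56 − 0.64(6504) = 4553.56 − 4162.56 = 391
C = 391 + 0.64(3770) = 2803.8
S = 3770 − 2803.8 = 966.2

S = 966.2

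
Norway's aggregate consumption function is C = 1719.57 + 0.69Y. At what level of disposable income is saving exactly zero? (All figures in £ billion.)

At break-even, C = Y: 1719.57 + 0.69Y = Y
0.31Y = 1719.57, so Y = 1719.57/0.31 = 5547

Y = 5547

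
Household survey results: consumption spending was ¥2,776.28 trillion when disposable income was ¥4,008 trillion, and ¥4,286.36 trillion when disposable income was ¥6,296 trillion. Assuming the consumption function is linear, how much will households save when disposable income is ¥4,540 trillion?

MPC = (4286.36 − 2776.28)/(6296 − 4008) = 1510.08/2288 = 0.66
a = 2776.28 − 0.66(4008) = 2776.28 − 2645.28 = 131
C = 131 + 0.66(4540) = 3127.4
S = 4540 − 3127.4 = 1412.6

S = 1412.6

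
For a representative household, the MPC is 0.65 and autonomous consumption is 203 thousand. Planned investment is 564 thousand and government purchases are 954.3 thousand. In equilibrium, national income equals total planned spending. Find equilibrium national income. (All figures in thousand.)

Y = C + I + G = 203 + 0.65Y + 564 + 954.3
Y − 0.65Y = 1721.3
0.35Y = 1721.3, so Y = 1721.3/0.35 = 4918

Y = 4918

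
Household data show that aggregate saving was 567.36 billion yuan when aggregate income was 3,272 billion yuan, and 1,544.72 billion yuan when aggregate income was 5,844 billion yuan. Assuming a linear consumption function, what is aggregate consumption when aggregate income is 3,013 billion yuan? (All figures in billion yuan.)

MPS = ΔS/ΔY = (1544.72 − 567.36)/(5844 − 3272) = 977.36/2572 = 0.38
MPC = 1 − MPS = 0.62
Autonomous saving = 567.36 − 0.38(3272) = -676, so a = 676
C = 676 + 0.62(3013) = 676 + 1868.06 = 2544.06

C = 2544.06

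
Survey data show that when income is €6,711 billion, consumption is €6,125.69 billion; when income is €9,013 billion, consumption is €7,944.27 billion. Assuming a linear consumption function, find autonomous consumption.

a = 824

MPC = ΔC/ΔY = (7944.27 − 6125.69)/(9013 − 6711) = 1818.58/2302 = 0.79
a = C − MPC·Y = 6125.69 − 0.79(6711) = 6125.69 − 5301.69 = 824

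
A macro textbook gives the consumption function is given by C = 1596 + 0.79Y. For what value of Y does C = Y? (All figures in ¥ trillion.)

At break-even, C = Y: 1596 + 0.79Y = Y
0.21Y = 1596, so Y = 1596/0.21 = 7600

Y = 7600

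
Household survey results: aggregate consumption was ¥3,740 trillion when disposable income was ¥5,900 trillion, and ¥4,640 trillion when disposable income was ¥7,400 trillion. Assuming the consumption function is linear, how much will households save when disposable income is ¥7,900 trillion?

MPC = (4640 − 3740)/(7400 − 5900) = 900/1500 = 0.6
a = 3740 − 0.6(5900) = 3740 − 3540 = 200
C = 200 + 0.6(7900) = 4940
S = 7900 − 4940 = 2960

S = 2960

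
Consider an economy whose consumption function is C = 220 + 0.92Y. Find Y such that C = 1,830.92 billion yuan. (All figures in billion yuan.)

Y = 1751

220 + 0.92Y = 1830.92
0.92Y = 1610.92, so Y = 1610.92/0.92 = 1751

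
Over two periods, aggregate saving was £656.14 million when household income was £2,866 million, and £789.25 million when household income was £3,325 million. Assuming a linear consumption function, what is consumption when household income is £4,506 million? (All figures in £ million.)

MPS = ΔS/ΔY = (789.25 − 656.14)/(3325 − 2866) = 133.11/459 = 0.29
MPC = 1 − MPS = 0.71
Autonomous saving = 656.14 − 0.29(2866) = -175, so a = 175
C = 175 + 0.71(4506) = 175 + 3199.26 = 3374.26

C = 3374.26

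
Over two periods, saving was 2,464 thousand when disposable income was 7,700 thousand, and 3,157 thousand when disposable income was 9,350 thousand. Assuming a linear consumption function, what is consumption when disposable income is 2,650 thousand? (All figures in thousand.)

C = 2307

MPS = ΔS/ΔY = (3157 − 2464)/(9350 − 7700) = 693/1650 = 0.42
MPC = 1 − MPS = 0.58
Autonomous saving = 2464 − 0.42(7700) = -770, so a = 770
C = 770 + 0.58(2650) = 770 + 1537 = 2307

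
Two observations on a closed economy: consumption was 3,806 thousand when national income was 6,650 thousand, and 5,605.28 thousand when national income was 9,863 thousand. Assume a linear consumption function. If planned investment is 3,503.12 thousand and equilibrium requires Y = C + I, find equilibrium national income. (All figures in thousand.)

MPC = (5605.28 − 3806)/(9863 − 6650) = 1799.28/3213 = 0.56
a = 3806 − 0.56(6650) = 82
Equilibrium: Y = 82 + 0.56Y + 3503.12
0.44Y = 3585.12, so Y = 3585.12/0.44 = 8148

Y = 8148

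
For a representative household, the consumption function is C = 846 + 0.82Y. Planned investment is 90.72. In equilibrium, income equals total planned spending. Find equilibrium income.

Y = C + I = 846 + 0.82Y + 90.72
Y − 0.82Y = 936.72
0.18Y = 936.72, so Y = 936.72/0.18 = 5204

Y = 5204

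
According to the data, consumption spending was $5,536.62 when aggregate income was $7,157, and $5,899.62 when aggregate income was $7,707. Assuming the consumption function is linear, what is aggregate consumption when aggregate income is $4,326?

MPC = (5899.62 − 5536.62)/(7707 − 7157) = 363/550 = 0.66
a = 5536.62 − 0.66(7157) = 5536.62 − 4723.62 = 813
C = 813 + 0.66(4326) = 813 + 2855.16 = 3668.16

C = 3668.16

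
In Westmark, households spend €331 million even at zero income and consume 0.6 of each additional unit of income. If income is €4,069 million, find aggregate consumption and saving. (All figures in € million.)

C = 331 + 0.6(4069) = 331 + 2441.4 = 2772.4
S = Y − C = 4069 − 2772.4 = 1296.6

C = 2772.4; S = 1296.6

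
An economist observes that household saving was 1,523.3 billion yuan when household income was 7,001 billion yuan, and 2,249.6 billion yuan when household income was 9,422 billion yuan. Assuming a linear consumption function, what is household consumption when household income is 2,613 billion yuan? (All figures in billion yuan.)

C = 2406.1

MPS = ΔS/ΔY = (2249.6 − 1523.3)/(9422 − 7001) = 726.3/2421 = 0.3
MPC = 1 − MPS = 0.7
Autonomous saving = 1523.3 − 0.3(7001) = -577, so a = 577
C = 577 + 0.7(2613) = 577 + 1829.1 = 2406.1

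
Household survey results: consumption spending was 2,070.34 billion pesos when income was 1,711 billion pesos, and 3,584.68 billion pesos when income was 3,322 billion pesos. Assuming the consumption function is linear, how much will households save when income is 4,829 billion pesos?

MPC = (3584.68 − 2070.34)/(3322 − 1711) = 1514.34/1611 = 0.94
a = 2070.34 − 0.94(1711) = 2070.34 − 1608.34 = 462
C = 462 + 0.94(4829) = 5001.26
S = 4829 − 5001.26 = -172.26

S = -172.26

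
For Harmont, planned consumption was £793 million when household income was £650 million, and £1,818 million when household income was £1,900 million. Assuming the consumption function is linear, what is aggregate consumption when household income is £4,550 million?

C = 3991

MPC = (1818 − 793)/(1900 − 650) = 1025/1250 = 0.82
a = 793 − 0.82(650) = 793 − 533 = 260
C = 260 + 0.82(4550) = 260 + 3731 = 3991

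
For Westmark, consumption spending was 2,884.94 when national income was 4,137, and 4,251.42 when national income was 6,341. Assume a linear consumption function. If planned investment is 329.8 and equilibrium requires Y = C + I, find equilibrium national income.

MPC = (4251.42 − 2884.94)/(6341 − 4137) = 1366.48/2204 = 0.62
a = 2884.94 − 0.62(4137) = 320
Equilibrium: Y = 320 + 0.62Y + 329.8
0.38Y = 649.8, so Y = 649.8/0.38 = 1710

Y = 1710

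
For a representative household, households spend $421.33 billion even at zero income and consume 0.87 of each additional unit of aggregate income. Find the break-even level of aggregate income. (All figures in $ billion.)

At break-even, C = Y: 421.33 + 0.87Y = Y
0.13Y = 421.33, so Y = 421.33/0.13 = 3241

Y = 3241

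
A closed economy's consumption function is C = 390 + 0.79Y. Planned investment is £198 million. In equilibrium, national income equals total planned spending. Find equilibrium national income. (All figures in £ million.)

Y = 2800

Y = C + I = 390 + 0.79Y + 198
Y − 0.79Y = 588
0.21Y = 588, so Y = 588/0.21 = 2800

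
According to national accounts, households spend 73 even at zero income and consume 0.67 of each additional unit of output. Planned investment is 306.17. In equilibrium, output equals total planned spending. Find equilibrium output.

Y = 1149

Y = C + I = 73 + 0.67Y + 306.17
Y − 0.67Y = 379.17
0.33Y = 379.17, so Y = 379.17/0.33 = 1149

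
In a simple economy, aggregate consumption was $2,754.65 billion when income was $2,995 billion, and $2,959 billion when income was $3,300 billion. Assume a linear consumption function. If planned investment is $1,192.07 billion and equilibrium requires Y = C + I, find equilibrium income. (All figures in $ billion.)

Y = 5879

MPC = (2959 − 2754.65)/(3300 − 2995) = 204.35/305 = 0.67
a = 2754.65 − 0.67(2995) = 748
Equilibrium: Y = 748 + 0.67Y + 1192.07
0.33Y = 1940.07, so Y = 1940.07/0.33 = 5879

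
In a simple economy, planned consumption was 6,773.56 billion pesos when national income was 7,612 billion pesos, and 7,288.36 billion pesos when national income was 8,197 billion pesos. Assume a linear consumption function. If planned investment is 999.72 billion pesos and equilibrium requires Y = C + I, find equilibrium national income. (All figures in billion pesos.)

MPC = (7288.36 − 6773.56)/(8197 − 7612) = 514.8/585 = 0.88
a = 6773.56 − 0.88(7612) = 75
Equilibrium: Y = 75 + 0.88Y + 999.72
0.12Y = 1074.72, so Y = 1074.72/0.12 = 8956

Y = 8956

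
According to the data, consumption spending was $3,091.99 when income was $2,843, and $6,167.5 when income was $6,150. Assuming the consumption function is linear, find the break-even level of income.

MPC = (6167.5 − 3091.99)/(6150 − 2843) = 3075.51/3307 = 0.93
a = 3091.99 − 0.93(2843) = 3091.99 − 2643.99 = 448
Break-even: Y = a/(1−MPC) = 448/0.07 = 6400

Y = 6400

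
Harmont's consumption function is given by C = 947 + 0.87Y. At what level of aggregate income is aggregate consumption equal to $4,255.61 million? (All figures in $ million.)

Y = 3803

947 + 0.87Y = 4255.61
0.87Y = 3308.61, so Y = 3308.61/0.87 = 3803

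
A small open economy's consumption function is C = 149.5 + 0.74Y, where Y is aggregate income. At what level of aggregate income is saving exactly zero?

At break-even, C = Y: 149.5 + 0.74Y = Y
0.26Y = 149.5, so Y = 149.5/0.26 = 575

Y = 575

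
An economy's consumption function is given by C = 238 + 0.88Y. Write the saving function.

S = Y − C = Y − (238 + 0.88Y) = -238 + (1 − 0.88)Y

S = -238 + 0.12Y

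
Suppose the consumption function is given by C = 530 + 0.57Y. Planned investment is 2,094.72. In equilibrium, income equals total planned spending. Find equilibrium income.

Y = C + I = 530 + 0.57Y + 2094.72
Y − 0.57Y = 2624.72
0.43Y = 2624.72, so Y = 2624.72/0.43 = 6104

Y = 6104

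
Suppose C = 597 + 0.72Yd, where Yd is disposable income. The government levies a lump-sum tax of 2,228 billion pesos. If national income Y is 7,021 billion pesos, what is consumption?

C = 4047.96

Yd = Y − T = 7021 − 2228 = 4793
C = 597 + 0.72(4793) = 597 + 3450.96 = 4047.96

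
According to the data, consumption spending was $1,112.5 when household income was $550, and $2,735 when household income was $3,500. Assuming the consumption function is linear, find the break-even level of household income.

Y = 1800

MPC = (2735 − 1112.5)/(3500 − 550) = 1622.5/2950 = 0.55
a = 1112.5 − 0.55(550) = 1112.5 − 302.5 = 810
Break-even: Y = a/(1−MPC) = 810/0.45 = 1800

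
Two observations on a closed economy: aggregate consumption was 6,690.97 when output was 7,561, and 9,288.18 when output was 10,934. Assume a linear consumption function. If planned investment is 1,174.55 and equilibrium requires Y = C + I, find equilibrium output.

Y = 8885

MPC = (9288.18 − 6690.97)/(10934 − 7561) = 2597.21/3373 = 0.77
a = 6690.97 − 0.77(7561) = 869
Equilibrium: Y = 869 + 0.77Y + 1174.55
0.23Y = 2043.55, so Y = 2043.55/0.23 = 8885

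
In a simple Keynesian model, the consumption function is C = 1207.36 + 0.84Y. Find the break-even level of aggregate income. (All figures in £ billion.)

Y = 7546

At break-even, C = Y: 1207.36 + 0.84Y = Y
0.16Y = 1207.36, so Y = 1207.36/0.16 = 7546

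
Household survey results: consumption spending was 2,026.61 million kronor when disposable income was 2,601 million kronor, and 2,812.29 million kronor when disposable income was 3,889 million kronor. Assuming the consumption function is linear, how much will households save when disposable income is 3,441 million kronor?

MPC = (2812.29 − 2026.61)/(3889 − 2601) = 785.68/1288 = 0.61
a = 2026.61 − 0.61(2601) = 2026.61 − 1586.61 = 440
C = 440 + 0.61(3441) = 2539.01
S = 3441 − 2539.01 = 901.99

S = 901.99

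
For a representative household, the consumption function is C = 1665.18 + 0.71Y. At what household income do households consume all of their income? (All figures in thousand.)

Y = 5742

At break-even, C = Y: 1665.18 + 0.71Y = Y
0.29Y = 1665.18, so Y = 1665.18/0.29 = 5742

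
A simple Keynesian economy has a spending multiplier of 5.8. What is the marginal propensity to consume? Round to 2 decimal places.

MPC = 0.83

k = 1/(1 − MPC), so 1 − MPC = 1/k = 1/5.8 = 0.1724
MPC = 1 − 0.1724 = 0.83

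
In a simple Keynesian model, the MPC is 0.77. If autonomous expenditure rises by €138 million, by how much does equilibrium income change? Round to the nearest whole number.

ΔY ≈ 600

The multiplier is 1/(1 − MPC) = 1/0.23.
ΔY = 138/0.23 = 600.00 ≈ 600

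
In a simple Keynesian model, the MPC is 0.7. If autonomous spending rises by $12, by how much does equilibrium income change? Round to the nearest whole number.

The multiplier is 1/(1 − MPC) = 1/0.3.
ΔY = 12/0.3 = 40.00 ≈ 40

ΔY ≈ 40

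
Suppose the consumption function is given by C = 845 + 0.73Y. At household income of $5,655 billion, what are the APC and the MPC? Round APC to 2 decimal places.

MPC = 0.73 (the slope of the consumption function)
C = 845 + 0.73(5655) = 4973.15, so APC = 4973.15/5655 = 0.88

APC = 0.88; MPC = 0.73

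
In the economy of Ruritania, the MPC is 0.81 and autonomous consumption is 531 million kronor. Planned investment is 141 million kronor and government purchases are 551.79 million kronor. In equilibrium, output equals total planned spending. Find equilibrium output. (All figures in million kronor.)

Y = C + I + G = 531 + 0.81Y + 141 + 551.79
Y − 0.81Y = 1223.79
0.19Y = 1223.79, so Y = 1223.79/0.19 = 6441

Y = 6441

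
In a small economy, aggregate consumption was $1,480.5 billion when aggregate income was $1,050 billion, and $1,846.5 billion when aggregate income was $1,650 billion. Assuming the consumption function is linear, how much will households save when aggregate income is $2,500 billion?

MPC = (1846.5 − 1480.5)/(1650 − 1050) = 366/600 = 0.61
a = 1480.5 − 0.61(1050) = 1480.5 − 640.5 = 840
C = 840 + 0.61(2500) = 2365
S = 2500 − 2365 = 135

S = 135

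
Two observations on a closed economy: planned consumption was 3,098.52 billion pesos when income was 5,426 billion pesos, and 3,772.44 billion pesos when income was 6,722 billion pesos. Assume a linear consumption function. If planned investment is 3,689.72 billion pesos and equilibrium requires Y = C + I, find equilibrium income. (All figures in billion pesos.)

Y = 8264

MPC = (3772.44 − 3098.52)/(6722 − 5426) = 673.92/1296 = 0.52
a = 3098.52 − 0.52(5426) = 277
Equilibrium: Y = 277 + 0.52Y + 3689.72
0.48Y = 3966.72, so Y = 3966.72/0.48 = 8264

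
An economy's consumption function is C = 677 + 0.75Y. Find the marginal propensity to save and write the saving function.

MPS = 0.25; S = -677 + 0.25Y

MPS = 1 − MPC = 1 − 0.75 = 0.25
S = Y − C = -677 + 0.25Y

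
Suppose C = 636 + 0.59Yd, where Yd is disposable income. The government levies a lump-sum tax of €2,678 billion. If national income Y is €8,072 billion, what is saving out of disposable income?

S = 1575.54

Yd = Y − T = 8072 − 2678 = 5394
C = 636 + 0.59(5394) = 636 + 3182.46 = 3818.46
S = Yd − C = 5394 − 3818.46 = 1575.54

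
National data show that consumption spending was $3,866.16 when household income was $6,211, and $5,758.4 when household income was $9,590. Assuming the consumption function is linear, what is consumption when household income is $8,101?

C = 4924.56

MPC = (5758.4 − 3866.16)/(9590 − 6211) = 1892.24/3379 = 0.56
a = 3866.16 − 0.56(6211) = 3866.16 − 3478.16 = 388
C = 388 + 0.56(8101) = 388 + 4536.56 = 4924.56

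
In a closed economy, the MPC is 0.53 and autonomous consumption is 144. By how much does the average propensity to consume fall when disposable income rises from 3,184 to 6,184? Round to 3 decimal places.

At Y = 3184: C = 144 + 0.53(3184) = 1831.52, APC = 1831.52/3184 = 0.5752
At Y = 6184: C = 3421.52, APC = 3421.52/6184 = 0.5533
Fall in APC = 0.5752 − 0.5533 = 0.0219 ≈ 0.022

ΔAPC = 0.022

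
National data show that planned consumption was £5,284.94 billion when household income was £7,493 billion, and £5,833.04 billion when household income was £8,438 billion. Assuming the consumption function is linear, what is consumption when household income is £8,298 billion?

MPC = (5833.04 − 5284.94)/(8438 − 7493) = 548.1/945 = 0.58
a = 5284.94 − 0.58(7493) = 5284.94 − 4345.94 = 939
C = 939 + 0.58(8298) = 939 + 4812.84 = 5751.84

C = 5751.84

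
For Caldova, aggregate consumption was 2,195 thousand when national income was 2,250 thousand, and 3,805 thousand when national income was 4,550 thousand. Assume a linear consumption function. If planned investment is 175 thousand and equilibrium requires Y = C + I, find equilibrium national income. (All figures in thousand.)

Y = 2650

MPC = (3805 − 2195)/(4550 − 2250) = 1610/2300 = 0.7
a = 2195 − 0.7(2250) = 620
Equilibrium: Y = 620 + 0.7Y + 175
0.3Y = 795, so Y = 795/0.3 = 2650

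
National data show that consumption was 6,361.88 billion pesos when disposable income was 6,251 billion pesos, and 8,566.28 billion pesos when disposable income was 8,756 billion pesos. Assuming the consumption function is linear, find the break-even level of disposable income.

MPC = (8566.28 − 6361.88)/(8756 − 6251) = 2204.4/2505 = 0.88
a = 6361.88 − 0.88(6251) = 6361.88 − 5500.88 = 861
Break-even: Y = a/(1−MPC) = 861/0.12 = 7175

Y = 7175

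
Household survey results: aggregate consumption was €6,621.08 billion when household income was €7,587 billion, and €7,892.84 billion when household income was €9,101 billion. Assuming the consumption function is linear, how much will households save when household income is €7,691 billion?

MPC = (7892.84 − 6621.08)/(9101 − 7587) = 1271.76/1514 = 0.84
a = 6621.08 − 0.84(7587) = 6621.08 − 6373.08 = 248
C = 248 + 0.84(7691) = 6708.44
S = 7691 − 6708.44 = 982.56

S = 982.56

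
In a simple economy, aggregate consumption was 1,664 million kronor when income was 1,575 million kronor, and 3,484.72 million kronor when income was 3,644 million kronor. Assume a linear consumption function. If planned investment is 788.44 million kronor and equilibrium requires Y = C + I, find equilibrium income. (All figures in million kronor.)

Y = 8887

MPC = (3484.72 − 1664)/(3644 − 1575) = 1820.72/2069 = 0.88
a = 1664 − 0.88(1575) = 278
Equilibrium: Y = 278 + 0.88Y + 788.44
0.12Y = 1066.44, so Y = 1066.44/0.12 = 8887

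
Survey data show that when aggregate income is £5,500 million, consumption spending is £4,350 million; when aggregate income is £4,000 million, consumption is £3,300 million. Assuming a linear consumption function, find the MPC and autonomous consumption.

MPC = 0.7; a = 500

MPC = ΔC/ΔY = (4350 − 3300)/(5500 − 4000) = 1050/1500 = 0.7
a = C − MPC·Y = 3300 − 0.7(4000) = 3300 − 2800 = 500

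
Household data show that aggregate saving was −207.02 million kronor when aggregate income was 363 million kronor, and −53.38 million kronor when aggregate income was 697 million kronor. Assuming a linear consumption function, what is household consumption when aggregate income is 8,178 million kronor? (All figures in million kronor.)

C = 4790.12

MPS = ΔS/ΔY = (-53.38 − (-207.02))/(697 − 363) = 153.64/334 = 0.46
MPC = 1 − MPS = 0.54
Autonomous saving = -207.02 − 0.46(363) = -374, so a = 374
C = 374 + 0.54(8178) = 374 + 4416.12 = 4790.12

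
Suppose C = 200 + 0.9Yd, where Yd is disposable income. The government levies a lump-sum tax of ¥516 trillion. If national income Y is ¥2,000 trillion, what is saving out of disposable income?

S = -51.6

Yd = Y − T = 2000 − 516 = 1484
C = 200 + 0.9(1484) = 200 + 1335.6 = 1535.6
S = Yd − C = 1484 − 1535.6 = -51.6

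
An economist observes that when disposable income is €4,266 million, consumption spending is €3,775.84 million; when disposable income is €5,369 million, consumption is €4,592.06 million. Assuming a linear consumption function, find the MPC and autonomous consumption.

MPC = 0.74; a = 619

MPC = ΔC/ΔY = (4592.06 − 3775.84)/(5369 − 4266) = 816.22/1103 = 0.74
a = C − MPC·Y = 3775.84 − 0.74(4266) = 3775.84 − 3156.84 = 619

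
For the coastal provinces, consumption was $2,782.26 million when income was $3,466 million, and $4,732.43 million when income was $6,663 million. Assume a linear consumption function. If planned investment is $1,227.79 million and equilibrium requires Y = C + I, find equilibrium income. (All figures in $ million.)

Y = 4861

MPC = (4732.43 − 2782.26)/(6663 − 3466) = 1950.17/3197 = 0.61
a = 2782.26 − 0.61(3466) = 668
Equilibrium: Y = 668 + 0.61Y + 1227.79
0.39Y = 1895.79, so Y = 1895.79/0.39 = 4861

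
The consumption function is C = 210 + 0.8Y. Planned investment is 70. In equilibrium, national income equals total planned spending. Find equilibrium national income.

Y = 1400

Y = C + I = 210 + 0.8Y + 70
Y − 0.8Y = 280
0.2Y = 280, so Y = 280/0.2 = 1400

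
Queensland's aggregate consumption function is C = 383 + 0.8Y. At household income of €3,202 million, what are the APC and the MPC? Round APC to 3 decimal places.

MPC = 0.8 (the slope of the consumption function)
C = 383 + 0.8(3202) = 2944.6, so APC = 2944.6/3202 = 0.920

APC = 0.920; MPC = 0.8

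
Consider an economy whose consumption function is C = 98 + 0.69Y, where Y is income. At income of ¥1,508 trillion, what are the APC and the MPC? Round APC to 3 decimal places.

MPC = 0.69 (the slope of the consumption function)
C = 98 + 0.69(1508) = 1138.52, so APC = 1138.52/1508 = 0.755

APC = 0.755; MPC = 0.69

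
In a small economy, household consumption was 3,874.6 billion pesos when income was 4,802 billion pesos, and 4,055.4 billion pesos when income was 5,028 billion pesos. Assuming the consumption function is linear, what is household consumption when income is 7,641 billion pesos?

MPC = (4055.4 − 3874.6)/(5028 − 4802) = 180.8/226 = 0.8
a = 3874.6 − 0.8(4802) = 3874.6 − 3841.6 = 33
C = 33 + 0.8(7641) = 33 + 6112.8 = 6145.8

C = 6145.8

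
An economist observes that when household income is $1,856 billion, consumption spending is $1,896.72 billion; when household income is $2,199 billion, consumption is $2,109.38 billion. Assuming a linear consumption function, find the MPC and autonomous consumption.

MPC = ΔC/ΔY = (2109.38 − 1896.72)/(2199 − 1856) = 212.66/343 = 0.62
a = C − MPC·Y = 1896.72 − 0.62(1856) = 1896.72 − 1150.72 = 746

MPC = 0.62; a = 746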